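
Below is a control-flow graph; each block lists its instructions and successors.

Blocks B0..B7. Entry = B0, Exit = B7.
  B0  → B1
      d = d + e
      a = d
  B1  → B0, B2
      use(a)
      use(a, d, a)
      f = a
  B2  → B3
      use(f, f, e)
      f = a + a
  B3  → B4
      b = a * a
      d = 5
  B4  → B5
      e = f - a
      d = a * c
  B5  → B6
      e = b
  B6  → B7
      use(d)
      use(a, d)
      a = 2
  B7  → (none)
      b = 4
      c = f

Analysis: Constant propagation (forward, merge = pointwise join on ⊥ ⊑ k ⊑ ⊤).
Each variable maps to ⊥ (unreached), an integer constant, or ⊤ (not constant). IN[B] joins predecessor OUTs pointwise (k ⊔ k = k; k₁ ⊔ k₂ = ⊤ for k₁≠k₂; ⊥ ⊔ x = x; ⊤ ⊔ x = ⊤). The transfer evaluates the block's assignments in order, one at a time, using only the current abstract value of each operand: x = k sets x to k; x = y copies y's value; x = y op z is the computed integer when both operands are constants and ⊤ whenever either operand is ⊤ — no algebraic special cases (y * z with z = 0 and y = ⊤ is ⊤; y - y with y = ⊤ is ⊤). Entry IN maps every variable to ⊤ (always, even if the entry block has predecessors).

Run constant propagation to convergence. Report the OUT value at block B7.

Answer: {a: 2, b: 4, c: ⊤, d: ⊤, e: ⊤, f: ⊤}

Trace:
Fixpoint table:
  B0:   IN=(all ⊤)   OUT=(all ⊤)
  B1:   IN=(all ⊤)   OUT=(all ⊤)
  B2:   IN=(all ⊤)   OUT=(all ⊤)
  B3:   IN=(all ⊤)   OUT={d:5; rest ⊤}
  B4:   IN={d:5; rest ⊤}   OUT=(all ⊤)
  B5:   IN=(all ⊤)   OUT=(all ⊤)
  B6:   IN=(all ⊤)   OUT={a:2; rest ⊤}
  B7:   IN={a:2; rest ⊤}   OUT={a:2, b:4; rest ⊤}

Merge at B7: IN[B7] = OUT[B6] = {a: 2, b: ⊤, c: ⊤, d: ⊤, e: ⊤, f: ⊤}
Applying B7's transfer function to that IN value gives OUT[B7] (row B7 above).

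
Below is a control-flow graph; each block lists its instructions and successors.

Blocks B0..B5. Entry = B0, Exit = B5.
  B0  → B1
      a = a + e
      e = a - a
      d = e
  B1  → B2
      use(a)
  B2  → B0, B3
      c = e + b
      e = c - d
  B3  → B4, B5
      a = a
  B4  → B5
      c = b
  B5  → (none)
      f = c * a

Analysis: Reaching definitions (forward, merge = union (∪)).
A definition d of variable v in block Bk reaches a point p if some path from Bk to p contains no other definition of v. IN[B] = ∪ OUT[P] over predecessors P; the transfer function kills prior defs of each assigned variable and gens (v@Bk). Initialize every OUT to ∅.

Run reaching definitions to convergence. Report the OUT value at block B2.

Per-block solution:
  B0: | IN={a@B0, c@B2, d@B0, e@B2} | OUT={a@B0, c@B2, d@B0, e@B0}
  B1: | IN={a@B0, c@B2, d@B0, e@B0} | OUT={a@B0, c@B2, d@B0, e@B0}
  B2: | IN={a@B0, c@B2, d@B0, e@B0} | OUT={a@B0, c@B2, d@B0, e@B2}
  B3: | IN={a@B0, c@B2, d@B0, e@B2} | OUT={a@B3, c@B2, d@B0, e@B2}
  B4: | IN={a@B3, c@B2, d@B0, e@B2} | OUT={a@B3, c@B4, d@B0, e@B2}
  B5: | IN={a@B3, c@B2, c@B4, d@B0, e@B2} | OUT={a@B3, c@B2, c@B4, d@B0, e@B2, f@B5}

Merge at B2: IN[B2] = OUT[B1] = {a@B0, c@B2, d@B0, e@B0}
Applying B2's transfer function to that IN value gives OUT[B2] (row B2 above).

Answer: {a@B0, c@B2, d@B0, e@B2}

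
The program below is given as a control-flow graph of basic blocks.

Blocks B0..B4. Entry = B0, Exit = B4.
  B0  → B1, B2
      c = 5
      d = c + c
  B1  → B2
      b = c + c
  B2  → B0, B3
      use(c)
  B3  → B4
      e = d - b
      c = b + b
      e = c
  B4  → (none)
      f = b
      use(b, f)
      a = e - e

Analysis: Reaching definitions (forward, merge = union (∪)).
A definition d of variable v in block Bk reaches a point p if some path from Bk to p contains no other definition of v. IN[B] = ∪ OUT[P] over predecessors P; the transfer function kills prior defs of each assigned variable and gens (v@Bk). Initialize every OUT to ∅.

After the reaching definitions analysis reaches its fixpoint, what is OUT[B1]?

Fixpoint table:
  B0: | IN={b@B1, c@B0, d@B0} | OUT={b@B1, c@B0, d@B0}
  B1: | IN={b@B1, c@B0, d@B0} | OUT={b@B1, c@B0, d@B0}
  B2: | IN={b@B1, c@B0, d@B0} | OUT={b@B1, c@B0, d@B0}
  B3: | IN={b@B1, c@B0, d@B0} | OUT={b@B1, c@B3, d@B0, e@B3}
  B4: | IN={b@B1, c@B3, d@B0, e@B3} | OUT={a@B4, b@B1, c@B3, d@B0, e@B3, f@B4}

Merge at B1: IN[B1] = OUT[B0] = {b@B1, c@B0, d@B0}
Applying B1's transfer function to that IN value gives OUT[B1] (row B1 above).

Answer: {b@B1, c@B0, d@B0}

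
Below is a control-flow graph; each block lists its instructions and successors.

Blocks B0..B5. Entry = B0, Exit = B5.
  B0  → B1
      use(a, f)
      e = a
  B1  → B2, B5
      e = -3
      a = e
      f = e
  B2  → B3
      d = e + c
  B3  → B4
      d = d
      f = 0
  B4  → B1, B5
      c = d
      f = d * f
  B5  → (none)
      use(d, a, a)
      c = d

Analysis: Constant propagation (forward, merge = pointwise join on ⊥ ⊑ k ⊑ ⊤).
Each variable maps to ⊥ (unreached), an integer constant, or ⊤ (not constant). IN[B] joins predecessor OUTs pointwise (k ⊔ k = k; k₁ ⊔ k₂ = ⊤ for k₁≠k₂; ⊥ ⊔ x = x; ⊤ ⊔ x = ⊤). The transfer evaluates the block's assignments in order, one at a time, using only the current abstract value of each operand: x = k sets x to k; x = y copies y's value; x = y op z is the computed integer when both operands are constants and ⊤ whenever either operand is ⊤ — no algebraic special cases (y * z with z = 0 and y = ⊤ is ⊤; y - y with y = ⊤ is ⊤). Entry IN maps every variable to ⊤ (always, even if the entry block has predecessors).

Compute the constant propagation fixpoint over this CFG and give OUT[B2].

Answer: {a: -3, b: ⊤, c: ⊤, d: ⊤, e: -3, f: -3}

Working:
Per-block solution:
  B0:   IN=(all ⊤)   OUT=(all ⊤)
  B1:   IN=(all ⊤)   OUT={a:-3, e:-3, f:-3; rest ⊤}
  B2:   IN={a:-3, e:-3, f:-3; rest ⊤}   OUT={a:-3, e:-3, f:-3; rest ⊤}
  B3:   IN={a:-3, e:-3, f:-3; rest ⊤}   OUT={a:-3, e:-3, f:0; rest ⊤}
  B4:   IN={a:-3, e:-3, f:0; rest ⊤}   OUT={a:-3, e:-3; rest ⊤}
  B5:   IN={a:-3, e:-3; rest ⊤}   OUT={a:-3, e:-3; rest ⊤}

Merge at B2: IN[B2] = OUT[B1] = {a: -3, b: ⊤, c: ⊤, d: ⊤, e: -3, f: -3}
Applying B2's transfer function to that IN value gives OUT[B2] (row B2 above).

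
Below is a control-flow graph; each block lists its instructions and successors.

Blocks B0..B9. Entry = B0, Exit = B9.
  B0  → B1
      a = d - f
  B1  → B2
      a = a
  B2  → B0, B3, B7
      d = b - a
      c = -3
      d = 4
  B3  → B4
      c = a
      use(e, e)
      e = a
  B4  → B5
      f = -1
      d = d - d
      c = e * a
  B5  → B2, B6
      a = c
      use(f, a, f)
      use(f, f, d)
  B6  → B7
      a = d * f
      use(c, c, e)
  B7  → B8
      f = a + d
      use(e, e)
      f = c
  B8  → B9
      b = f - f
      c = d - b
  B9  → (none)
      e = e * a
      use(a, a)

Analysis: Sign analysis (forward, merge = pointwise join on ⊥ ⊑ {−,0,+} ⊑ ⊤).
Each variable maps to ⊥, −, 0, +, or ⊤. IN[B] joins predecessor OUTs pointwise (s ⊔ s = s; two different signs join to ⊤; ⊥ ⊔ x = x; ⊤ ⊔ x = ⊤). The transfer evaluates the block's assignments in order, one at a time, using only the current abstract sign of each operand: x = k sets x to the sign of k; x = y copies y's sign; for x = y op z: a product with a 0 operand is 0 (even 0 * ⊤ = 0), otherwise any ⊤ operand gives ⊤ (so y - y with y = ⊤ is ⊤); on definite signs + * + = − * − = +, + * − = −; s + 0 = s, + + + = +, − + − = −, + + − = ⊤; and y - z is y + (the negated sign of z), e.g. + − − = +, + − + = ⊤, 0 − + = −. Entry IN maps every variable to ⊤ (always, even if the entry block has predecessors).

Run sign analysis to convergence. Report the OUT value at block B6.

Answer: {a: ⊤, b: ⊤, c: ⊤, d: ⊤, e: ⊤, f: -}

Working:
Converged values:
  B0: | IN=(all ⊤) | OUT=(all ⊤)
  B1: | IN=(all ⊤) | OUT=(all ⊤)
  B2: | IN=(all ⊤) | OUT={c:-, d:+; rest ⊤}
  B3: | IN={c:-, d:+; rest ⊤} | OUT={d:+; rest ⊤}
  B4: | IN={d:+; rest ⊤} | OUT={f:-; rest ⊤}
  B5: | IN={f:-; rest ⊤} | OUT={f:-; rest ⊤}
  B6: | IN={f:-; rest ⊤} | OUT={f:-; rest ⊤}
  B7: | IN=(all ⊤) | OUT=(all ⊤)
  B8: | IN=(all ⊤) | OUT=(all ⊤)
  B9: | IN=(all ⊤) | OUT=(all ⊤)

Merge at B6: IN[B6] = OUT[B5] = {a: ⊤, b: ⊤, c: ⊤, d: ⊤, e: ⊤, f: -}
Applying B6's transfer function to that IN value gives OUT[B6] (row B6 above).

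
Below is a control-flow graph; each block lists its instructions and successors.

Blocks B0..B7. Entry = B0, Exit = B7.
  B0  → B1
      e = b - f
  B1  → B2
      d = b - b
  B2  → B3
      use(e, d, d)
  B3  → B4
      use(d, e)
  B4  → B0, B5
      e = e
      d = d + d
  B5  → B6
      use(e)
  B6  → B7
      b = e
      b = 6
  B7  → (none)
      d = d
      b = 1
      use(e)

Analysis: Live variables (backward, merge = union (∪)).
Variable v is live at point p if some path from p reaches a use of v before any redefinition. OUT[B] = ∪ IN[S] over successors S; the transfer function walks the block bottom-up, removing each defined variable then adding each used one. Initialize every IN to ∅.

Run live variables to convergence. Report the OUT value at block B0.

Answer: {b, e, f}

Trace:
Per-block solution:
  B0: | IN={b, f} | OUT={b, e, f}
  B1: | IN={b, e, f} | OUT={b, d, e, f}
  B2: | IN={b, d, e, f} | OUT={b, d, e, f}
  B3: | IN={b, d, e, f} | OUT={b, d, e, f}
  B4: | IN={b, d, e, f} | OUT={b, d, e, f}
  B5: | IN={d, e} | OUT={d, e}
  B6: | IN={d, e} | OUT={d, e}
  B7: | IN={d, e} | OUT={}

Merge at B0: OUT[B0] = IN[B1] = {b, e, f}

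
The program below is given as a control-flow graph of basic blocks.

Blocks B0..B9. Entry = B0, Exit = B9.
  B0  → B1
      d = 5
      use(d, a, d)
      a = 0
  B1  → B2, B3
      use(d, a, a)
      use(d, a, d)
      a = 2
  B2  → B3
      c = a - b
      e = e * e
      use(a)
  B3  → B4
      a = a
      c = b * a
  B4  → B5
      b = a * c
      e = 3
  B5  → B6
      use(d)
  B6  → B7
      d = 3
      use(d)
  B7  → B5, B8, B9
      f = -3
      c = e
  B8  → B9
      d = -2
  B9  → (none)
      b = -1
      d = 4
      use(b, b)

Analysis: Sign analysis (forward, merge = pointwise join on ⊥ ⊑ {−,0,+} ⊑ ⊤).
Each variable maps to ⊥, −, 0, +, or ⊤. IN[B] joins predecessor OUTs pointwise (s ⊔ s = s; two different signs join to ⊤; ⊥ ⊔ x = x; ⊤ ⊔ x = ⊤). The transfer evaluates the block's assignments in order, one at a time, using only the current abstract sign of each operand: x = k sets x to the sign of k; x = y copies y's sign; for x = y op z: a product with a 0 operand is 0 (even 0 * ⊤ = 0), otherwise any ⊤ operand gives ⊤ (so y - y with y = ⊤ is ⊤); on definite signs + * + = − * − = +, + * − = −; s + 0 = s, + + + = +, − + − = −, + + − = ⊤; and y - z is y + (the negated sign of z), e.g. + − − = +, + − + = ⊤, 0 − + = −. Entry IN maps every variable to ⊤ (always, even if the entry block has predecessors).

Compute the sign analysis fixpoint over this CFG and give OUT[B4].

Answer: {a: +, b: ⊤, c: ⊤, d: +, e: +, f: ⊤}

Derivation:
Per-block solution:
  B0:   IN=(all ⊤)   OUT={a:0, d:+; rest ⊤}
  B1:   IN={a:0, d:+; rest ⊤}   OUT={a:+, d:+; rest ⊤}
  B2:   IN={a:+, d:+; rest ⊤}   OUT={a:+, d:+; rest ⊤}
  B3:   IN={a:+, d:+; rest ⊤}   OUT={a:+, d:+; rest ⊤}
  B4:   IN={a:+, d:+; rest ⊤}   OUT={a:+, d:+, e:+; rest ⊤}
  B5:   IN={a:+, d:+, e:+; rest ⊤}   OUT={a:+, d:+, e:+; rest ⊤}
  B6:   IN={a:+, d:+, e:+; rest ⊤}   OUT={a:+, d:+, e:+; rest ⊤}
  B7:   IN={a:+, d:+, e:+; rest ⊤}   OUT={a:+, c:+, d:+, e:+, f:-; rest ⊤}
  B8:   IN={a:+, c:+, d:+, e:+, f:-; rest ⊤}   OUT={a:+, c:+, d:-, e:+, f:-; rest ⊤}
  B9:   IN={a:+, c:+, e:+, f:-; rest ⊤}   OUT={a:+, b:-, c:+, d:+, e:+, f:-; rest ⊤}

Merge at B4: IN[B4] = OUT[B3] = {a: +, b: ⊤, c: ⊤, d: +, e: ⊤, f: ⊤}
Applying B4's transfer function to that IN value gives OUT[B4] (row B4 above).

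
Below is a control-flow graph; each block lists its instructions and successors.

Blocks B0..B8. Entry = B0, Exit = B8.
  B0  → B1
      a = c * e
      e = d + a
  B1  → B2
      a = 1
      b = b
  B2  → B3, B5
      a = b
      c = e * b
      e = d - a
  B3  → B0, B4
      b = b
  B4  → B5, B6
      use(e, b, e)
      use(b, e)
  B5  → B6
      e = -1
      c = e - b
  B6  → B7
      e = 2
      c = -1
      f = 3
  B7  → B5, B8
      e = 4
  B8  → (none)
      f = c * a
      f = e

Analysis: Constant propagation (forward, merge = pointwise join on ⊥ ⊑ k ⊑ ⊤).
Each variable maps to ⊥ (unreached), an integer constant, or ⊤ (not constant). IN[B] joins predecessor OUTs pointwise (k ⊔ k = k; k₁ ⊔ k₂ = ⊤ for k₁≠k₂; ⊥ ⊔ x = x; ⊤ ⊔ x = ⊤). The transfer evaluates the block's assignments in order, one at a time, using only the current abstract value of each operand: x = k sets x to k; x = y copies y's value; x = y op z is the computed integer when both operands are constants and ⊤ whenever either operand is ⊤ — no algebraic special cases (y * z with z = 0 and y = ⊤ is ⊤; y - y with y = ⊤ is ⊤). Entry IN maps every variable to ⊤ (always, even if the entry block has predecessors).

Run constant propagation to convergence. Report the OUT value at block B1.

Converged values:
  B0: | IN=(all ⊤) | OUT=(all ⊤)
  B1: | IN=(all ⊤) | OUT={a:1; rest ⊤}
  B2: | IN={a:1; rest ⊤} | OUT=(all ⊤)
  B3: | IN=(all ⊤) | OUT=(all ⊤)
  B4: | IN=(all ⊤) | OUT=(all ⊤)
  B5: | IN=(all ⊤) | OUT={e:-1; rest ⊤}
  B6: | IN=(all ⊤) | OUT={c:-1, e:2, f:3; rest ⊤}
  B7: | IN={c:-1, e:2, f:3; rest ⊤} | OUT={c:-1, e:4, f:3; rest ⊤}
  B8: | IN={c:-1, e:4, f:3; rest ⊤} | OUT={c:-1, e:4, f:4; rest ⊤}

Merge at B1: IN[B1] = OUT[B0] = {a: ⊤, b: ⊤, c: ⊤, d: ⊤, e: ⊤, f: ⊤}
Applying B1's transfer function to that IN value gives OUT[B1] (row B1 above).

Answer: {a: 1, b: ⊤, c: ⊤, d: ⊤, e: ⊤, f: ⊤}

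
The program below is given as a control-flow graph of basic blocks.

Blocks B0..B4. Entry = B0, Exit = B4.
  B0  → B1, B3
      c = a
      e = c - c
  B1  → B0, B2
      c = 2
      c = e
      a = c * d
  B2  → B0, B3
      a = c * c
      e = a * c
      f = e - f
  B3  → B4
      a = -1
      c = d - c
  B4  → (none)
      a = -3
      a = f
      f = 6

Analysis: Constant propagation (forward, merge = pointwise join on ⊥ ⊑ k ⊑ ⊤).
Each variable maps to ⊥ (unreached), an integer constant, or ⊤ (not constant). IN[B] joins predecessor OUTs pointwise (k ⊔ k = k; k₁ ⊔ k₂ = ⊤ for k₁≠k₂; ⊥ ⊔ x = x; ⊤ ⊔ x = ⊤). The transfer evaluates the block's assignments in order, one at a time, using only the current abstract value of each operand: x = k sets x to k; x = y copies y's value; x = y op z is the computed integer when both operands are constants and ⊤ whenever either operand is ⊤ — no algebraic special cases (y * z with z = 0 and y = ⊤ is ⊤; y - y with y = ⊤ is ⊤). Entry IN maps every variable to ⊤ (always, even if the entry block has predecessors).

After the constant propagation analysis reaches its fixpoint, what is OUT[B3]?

Fixpoint table:
  B0:   IN=(all ⊤)   OUT=(all ⊤)
  B1:   IN=(all ⊤)   OUT=(all ⊤)
  B2:   IN=(all ⊤)   OUT=(all ⊤)
  B3:   IN=(all ⊤)   OUT={a:-1; rest ⊤}
  B4:   IN={a:-1; rest ⊤}   OUT={f:6; rest ⊤}

Merge at B3: IN[B3] = OUT[B0] ⊔ OUT[B2] = {a: ⊤, b: ⊤, c: ⊤, d: ⊤, e: ⊤, f: ⊤}
Applying B3's transfer function to that IN value gives OUT[B3] (row B3 above).

Answer: {a: -1, b: ⊤, c: ⊤, d: ⊤, e: ⊤, f: ⊤}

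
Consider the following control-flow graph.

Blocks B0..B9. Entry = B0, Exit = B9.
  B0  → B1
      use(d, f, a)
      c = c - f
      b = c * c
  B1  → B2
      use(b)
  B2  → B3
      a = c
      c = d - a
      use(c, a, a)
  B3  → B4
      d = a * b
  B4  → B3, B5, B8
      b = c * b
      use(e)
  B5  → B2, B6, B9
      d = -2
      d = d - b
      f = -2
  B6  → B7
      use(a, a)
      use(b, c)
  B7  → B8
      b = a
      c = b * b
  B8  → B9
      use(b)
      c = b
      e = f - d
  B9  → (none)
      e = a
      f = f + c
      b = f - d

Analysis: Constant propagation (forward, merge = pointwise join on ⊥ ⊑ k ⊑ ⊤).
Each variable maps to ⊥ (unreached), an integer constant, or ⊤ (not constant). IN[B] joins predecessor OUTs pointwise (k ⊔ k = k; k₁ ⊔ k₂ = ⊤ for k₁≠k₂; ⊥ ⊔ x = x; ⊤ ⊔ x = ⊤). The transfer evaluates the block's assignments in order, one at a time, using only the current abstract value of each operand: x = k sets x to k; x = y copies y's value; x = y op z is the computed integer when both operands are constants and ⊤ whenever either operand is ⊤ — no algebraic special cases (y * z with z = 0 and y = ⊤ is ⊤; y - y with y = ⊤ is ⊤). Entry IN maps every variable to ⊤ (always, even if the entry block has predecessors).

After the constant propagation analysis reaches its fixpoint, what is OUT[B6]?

Converged values:
  B0: | IN=(all ⊤) | OUT=(all ⊤)
  B1: | IN=(all ⊤) | OUT=(all ⊤)
  B2: | IN=(all ⊤) | OUT=(all ⊤)
  B3: | IN=(all ⊤) | OUT=(all ⊤)
  B4: | IN=(all ⊤) | OUT=(all ⊤)
  B5: | IN=(all ⊤) | OUT={f:-2; rest ⊤}
  B6: | IN={f:-2; rest ⊤} | OUT={f:-2; rest ⊤}
  B7: | IN={f:-2; rest ⊤} | OUT={f:-2; rest ⊤}
  B8: | IN=(all ⊤) | OUT=(all ⊤)
  B9: | IN=(all ⊤) | OUT=(all ⊤)

Merge at B6: IN[B6] = OUT[B5] = {a: ⊤, b: ⊤, c: ⊤, d: ⊤, e: ⊤, f: -2}
Applying B6's transfer function to that IN value gives OUT[B6] (row B6 above).

Answer: {a: ⊤, b: ⊤, c: ⊤, d: ⊤, e: ⊤, f: -2}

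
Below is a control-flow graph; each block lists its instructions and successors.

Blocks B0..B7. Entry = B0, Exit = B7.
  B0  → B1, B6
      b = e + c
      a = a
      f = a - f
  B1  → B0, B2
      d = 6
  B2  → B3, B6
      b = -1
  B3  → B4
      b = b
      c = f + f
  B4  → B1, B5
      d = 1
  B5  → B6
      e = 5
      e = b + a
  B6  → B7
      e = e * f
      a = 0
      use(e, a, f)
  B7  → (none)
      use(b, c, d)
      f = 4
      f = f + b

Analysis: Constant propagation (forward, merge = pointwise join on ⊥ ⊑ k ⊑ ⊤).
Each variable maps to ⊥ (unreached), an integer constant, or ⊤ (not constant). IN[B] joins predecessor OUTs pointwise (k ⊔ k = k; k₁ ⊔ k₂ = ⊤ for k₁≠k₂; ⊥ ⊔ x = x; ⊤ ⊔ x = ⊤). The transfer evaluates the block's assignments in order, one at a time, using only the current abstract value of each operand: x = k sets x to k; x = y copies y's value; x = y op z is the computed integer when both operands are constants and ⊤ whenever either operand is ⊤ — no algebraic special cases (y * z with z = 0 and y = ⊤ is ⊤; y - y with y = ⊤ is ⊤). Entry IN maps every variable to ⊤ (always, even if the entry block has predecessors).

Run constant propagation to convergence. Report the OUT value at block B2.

Answer: {a: ⊤, b: -1, c: ⊤, d: 6, e: ⊤, f: ⊤}

Trace:
Fixpoint table:
  B0:  IN=(all ⊤)  OUT=(all ⊤)
  B1:  IN=(all ⊤)  OUT={d:6; rest ⊤}
  B2:  IN={d:6; rest ⊤}  OUT={b:-1, d:6; rest ⊤}
  B3:  IN={b:-1, d:6; rest ⊤}  OUT={b:-1, d:6; rest ⊤}
  B4:  IN={b:-1, d:6; rest ⊤}  OUT={b:-1, d:1; rest ⊤}
  B5:  IN={b:-1, d:1; rest ⊤}  OUT={b:-1, d:1; rest ⊤}
  B6:  IN=(all ⊤)  OUT={a:0; rest ⊤}
  B7:  IN={a:0; rest ⊤}  OUT={a:0; rest ⊤}

Merge at B2: IN[B2] = OUT[B1] = {a: ⊤, b: ⊤, c: ⊤, d: 6, e: ⊤, f: ⊤}
Applying B2's transfer function to that IN value gives OUT[B2] (row B2 above).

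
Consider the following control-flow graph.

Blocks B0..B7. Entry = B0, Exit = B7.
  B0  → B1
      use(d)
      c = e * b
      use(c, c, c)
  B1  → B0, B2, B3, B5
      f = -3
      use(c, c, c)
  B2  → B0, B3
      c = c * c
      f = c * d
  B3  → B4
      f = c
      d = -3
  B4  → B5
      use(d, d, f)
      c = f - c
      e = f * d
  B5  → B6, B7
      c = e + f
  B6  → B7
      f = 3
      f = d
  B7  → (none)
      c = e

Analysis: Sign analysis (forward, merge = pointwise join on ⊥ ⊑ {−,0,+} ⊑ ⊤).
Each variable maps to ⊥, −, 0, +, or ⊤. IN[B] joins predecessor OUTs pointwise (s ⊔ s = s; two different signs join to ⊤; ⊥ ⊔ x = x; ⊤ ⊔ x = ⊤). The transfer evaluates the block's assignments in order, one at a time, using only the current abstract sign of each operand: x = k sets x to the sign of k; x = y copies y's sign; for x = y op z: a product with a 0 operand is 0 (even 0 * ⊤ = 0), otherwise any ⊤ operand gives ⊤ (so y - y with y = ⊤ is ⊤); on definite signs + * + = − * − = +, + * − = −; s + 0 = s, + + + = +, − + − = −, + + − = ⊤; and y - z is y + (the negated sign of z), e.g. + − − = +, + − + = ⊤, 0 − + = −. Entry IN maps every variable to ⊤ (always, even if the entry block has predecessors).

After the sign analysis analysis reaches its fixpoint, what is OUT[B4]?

Answer: {a: ⊤, b: ⊤, c: ⊤, d: -, e: ⊤, f: ⊤}

Derivation:
Converged values:
  B0:  IN=(all ⊤)  OUT=(all ⊤)
  B1:  IN=(all ⊤)  OUT={f:-; rest ⊤}
  B2:  IN={f:-; rest ⊤}  OUT=(all ⊤)
  B3:  IN=(all ⊤)  OUT={d:-; rest ⊤}
  B4:  IN={d:-; rest ⊤}  OUT={d:-; rest ⊤}
  B5:  IN=(all ⊤)  OUT=(all ⊤)
  B6:  IN=(all ⊤)  OUT=(all ⊤)
  B7:  IN=(all ⊤)  OUT=(all ⊤)

Merge at B4: IN[B4] = OUT[B3] = {a: ⊤, b: ⊤, c: ⊤, d: -, e: ⊤, f: ⊤}
Applying B4's transfer function to that IN value gives OUT[B4] (row B4 above).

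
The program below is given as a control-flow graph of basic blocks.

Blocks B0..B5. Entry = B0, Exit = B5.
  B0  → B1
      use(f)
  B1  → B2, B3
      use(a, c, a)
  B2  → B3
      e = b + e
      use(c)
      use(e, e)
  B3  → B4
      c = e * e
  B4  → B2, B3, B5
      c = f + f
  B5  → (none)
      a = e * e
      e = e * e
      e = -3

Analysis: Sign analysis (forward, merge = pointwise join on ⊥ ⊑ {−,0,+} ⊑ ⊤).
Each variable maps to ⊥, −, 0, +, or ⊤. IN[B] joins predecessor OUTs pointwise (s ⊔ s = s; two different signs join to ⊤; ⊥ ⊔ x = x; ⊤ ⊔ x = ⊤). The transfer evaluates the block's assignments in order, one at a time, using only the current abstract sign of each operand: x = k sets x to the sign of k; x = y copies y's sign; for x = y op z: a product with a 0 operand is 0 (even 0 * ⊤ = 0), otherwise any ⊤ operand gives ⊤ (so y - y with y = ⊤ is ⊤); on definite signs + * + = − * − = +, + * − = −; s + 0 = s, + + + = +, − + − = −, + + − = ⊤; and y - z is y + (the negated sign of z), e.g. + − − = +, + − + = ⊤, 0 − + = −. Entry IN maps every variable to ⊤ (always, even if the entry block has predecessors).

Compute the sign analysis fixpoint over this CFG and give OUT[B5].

Per-block solution:
  B0:   IN=(all ⊤)   OUT=(all ⊤)
  B1:   IN=(all ⊤)   OUT=(all ⊤)
  B2:   IN=(all ⊤)   OUT=(all ⊤)
  B3:   IN=(all ⊤)   OUT=(all ⊤)
  B4:   IN=(all ⊤)   OUT=(all ⊤)
  B5:   IN=(all ⊤)   OUT={e:-; rest ⊤}

Merge at B5: IN[B5] = OUT[B4] = {a: ⊤, b: ⊤, c: ⊤, d: ⊤, e: ⊤, f: ⊤}
Applying B5's transfer function to that IN value gives OUT[B5] (row B5 above).

Answer: {a: ⊤, b: ⊤, c: ⊤, d: ⊤, e: -, f: ⊤}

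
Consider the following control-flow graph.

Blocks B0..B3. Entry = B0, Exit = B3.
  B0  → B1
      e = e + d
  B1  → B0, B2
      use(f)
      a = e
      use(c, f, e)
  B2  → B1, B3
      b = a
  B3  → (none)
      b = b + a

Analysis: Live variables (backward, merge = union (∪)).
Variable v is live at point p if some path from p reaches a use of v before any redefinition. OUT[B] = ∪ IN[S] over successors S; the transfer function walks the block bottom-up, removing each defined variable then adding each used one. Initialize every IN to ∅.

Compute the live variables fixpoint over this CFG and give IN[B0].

Fixpoint table:
  B0: | IN={c, d, e, f} | OUT={c, d, e, f}
  B1: | IN={c, d, e, f} | OUT={a, c, d, e, f}
  B2: | IN={a, c, d, e, f} | OUT={a, b, c, d, e, f}
  B3: | IN={a, b} | OUT={}

Merge at B0: OUT[B0] = IN[B1] = {c, d, e, f}
Applying B0's transfer function to that OUT value gives IN[B0] (row B0 above).

Answer: {c, d, e, f}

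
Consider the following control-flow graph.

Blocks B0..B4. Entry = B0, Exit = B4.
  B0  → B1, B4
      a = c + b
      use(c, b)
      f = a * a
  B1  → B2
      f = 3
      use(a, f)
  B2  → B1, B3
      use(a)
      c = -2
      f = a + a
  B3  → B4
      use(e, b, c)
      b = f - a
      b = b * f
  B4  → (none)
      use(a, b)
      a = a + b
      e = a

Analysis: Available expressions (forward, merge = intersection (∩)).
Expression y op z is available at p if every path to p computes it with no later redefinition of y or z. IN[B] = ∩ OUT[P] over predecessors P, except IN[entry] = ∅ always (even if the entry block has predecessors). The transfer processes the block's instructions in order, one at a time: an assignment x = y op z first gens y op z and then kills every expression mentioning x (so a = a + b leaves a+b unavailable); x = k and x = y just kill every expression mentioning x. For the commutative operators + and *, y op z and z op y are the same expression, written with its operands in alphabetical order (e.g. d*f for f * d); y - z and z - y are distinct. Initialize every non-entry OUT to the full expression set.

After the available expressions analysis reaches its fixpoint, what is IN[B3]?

Fixpoint table:
  B0:   IN={}   OUT={a*a, b+c}
  B1:   IN={a*a}   OUT={a*a}
  B2:   IN={a*a}   OUT={a*a, a+a}
  B3:   IN={a*a, a+a}   OUT={a*a, a+a, f-a}
  B4:   IN={a*a}   OUT={}

Merge at B3: IN[B3] = OUT[B2] = {a*a, a+a}

Answer: {a*a, a+a}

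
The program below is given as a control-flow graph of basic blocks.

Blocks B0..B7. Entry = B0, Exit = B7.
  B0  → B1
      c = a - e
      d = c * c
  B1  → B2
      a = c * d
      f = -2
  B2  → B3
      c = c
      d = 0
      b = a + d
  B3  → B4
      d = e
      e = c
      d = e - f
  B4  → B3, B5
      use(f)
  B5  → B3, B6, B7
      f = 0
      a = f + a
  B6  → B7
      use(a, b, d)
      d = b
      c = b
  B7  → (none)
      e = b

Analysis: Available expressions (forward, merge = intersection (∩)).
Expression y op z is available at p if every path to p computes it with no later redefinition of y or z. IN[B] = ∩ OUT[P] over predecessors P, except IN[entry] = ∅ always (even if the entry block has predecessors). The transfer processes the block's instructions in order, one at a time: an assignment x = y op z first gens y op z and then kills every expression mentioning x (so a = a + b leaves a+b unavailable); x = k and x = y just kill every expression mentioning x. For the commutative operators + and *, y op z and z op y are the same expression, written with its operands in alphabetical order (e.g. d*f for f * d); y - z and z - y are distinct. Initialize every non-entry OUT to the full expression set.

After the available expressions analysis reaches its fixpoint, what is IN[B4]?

Per-block solution:
  B0:  IN={}  OUT={a-e, c*c}
  B1:  IN={a-e, c*c}  OUT={c*c, c*d}
  B2:  IN={c*c, c*d}  OUT={a+d}
  B3:  IN={}  OUT={e-f}
  B4:  IN={e-f}  OUT={e-f}
  B5:  IN={e-f}  OUT={}
  B6:  IN={}  OUT={}
  B7:  IN={}  OUT={}

Merge at B4: IN[B4] = OUT[B3] = {e-f}

Answer: {e-f}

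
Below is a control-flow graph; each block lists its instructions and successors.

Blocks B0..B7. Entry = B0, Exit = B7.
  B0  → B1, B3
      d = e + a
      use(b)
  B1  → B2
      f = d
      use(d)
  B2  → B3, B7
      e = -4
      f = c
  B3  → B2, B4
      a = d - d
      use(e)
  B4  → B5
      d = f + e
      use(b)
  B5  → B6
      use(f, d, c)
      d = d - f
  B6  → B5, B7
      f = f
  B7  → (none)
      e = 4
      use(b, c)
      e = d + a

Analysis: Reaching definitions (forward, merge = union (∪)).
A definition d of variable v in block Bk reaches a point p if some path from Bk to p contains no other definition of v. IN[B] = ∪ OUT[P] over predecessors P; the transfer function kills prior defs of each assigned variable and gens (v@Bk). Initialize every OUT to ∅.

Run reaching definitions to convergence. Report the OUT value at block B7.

Answer: {a@B3, d@B0, d@B5, e@B7, f@B2, f@B6}

Working:
Per-block solution:
  B0:   IN={}   OUT={d@B0}
  B1:   IN={d@B0}   OUT={d@B0, f@B1}
  B2:   IN={a@B3, d@B0, e@B2, f@B1, f@B2}   OUT={a@B3, d@B0, e@B2, f@B2}
  B3:   IN={a@B3, d@B0, e@B2, f@B2}   OUT={a@B3, d@B0, e@B2, f@B2}
  B4:   IN={a@B3, d@B0, e@B2, f@B2}   OUT={a@B3, d@B4, e@B2, f@B2}
  B5:   IN={a@B3, d@B4, d@B5, e@B2, f@B2, f@B6}   OUT={a@B3, d@B5, e@B2, f@B2, f@B6}
  B6:   IN={a@B3, d@B5, e@B2, f@B2, f@B6}   OUT={a@B3, d@B5, e@B2, f@B6}
  B7:   IN={a@B3, d@B0, d@B5, e@B2, f@B2, f@B6}   OUT={a@B3, d@B0, d@B5, e@B7, f@B2, f@B6}

Merge at B7: IN[B7] = OUT[B2] ⊔ OUT[B6] = {a@B3, d@B0, d@B5, e@B2, f@B2, f@B6}
Applying B7's transfer function to that IN value gives OUT[B7] (row B7 above).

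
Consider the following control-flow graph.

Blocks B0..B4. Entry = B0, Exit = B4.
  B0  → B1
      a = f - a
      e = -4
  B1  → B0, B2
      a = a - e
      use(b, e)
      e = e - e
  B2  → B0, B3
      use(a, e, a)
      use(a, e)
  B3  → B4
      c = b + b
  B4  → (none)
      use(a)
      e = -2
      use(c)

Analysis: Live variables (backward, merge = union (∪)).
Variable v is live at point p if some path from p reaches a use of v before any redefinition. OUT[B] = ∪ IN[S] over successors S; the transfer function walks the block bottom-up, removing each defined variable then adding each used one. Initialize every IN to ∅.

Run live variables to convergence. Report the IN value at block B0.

Answer: {a, b, f}

Derivation:
Converged values:
  B0: | IN={a, b, f} | OUT={a, b, e, f}
  B1: | IN={a, b, e, f} | OUT={a, b, e, f}
  B2: | IN={a, b, e, f} | OUT={a, b, f}
  B3: | IN={a, b} | OUT={a, c}
  B4: | IN={a, c} | OUT={}

Merge at B0: OUT[B0] = IN[B1] = {a, b, e, f}
Applying B0's transfer function to that OUT value gives IN[B0] (row B0 above).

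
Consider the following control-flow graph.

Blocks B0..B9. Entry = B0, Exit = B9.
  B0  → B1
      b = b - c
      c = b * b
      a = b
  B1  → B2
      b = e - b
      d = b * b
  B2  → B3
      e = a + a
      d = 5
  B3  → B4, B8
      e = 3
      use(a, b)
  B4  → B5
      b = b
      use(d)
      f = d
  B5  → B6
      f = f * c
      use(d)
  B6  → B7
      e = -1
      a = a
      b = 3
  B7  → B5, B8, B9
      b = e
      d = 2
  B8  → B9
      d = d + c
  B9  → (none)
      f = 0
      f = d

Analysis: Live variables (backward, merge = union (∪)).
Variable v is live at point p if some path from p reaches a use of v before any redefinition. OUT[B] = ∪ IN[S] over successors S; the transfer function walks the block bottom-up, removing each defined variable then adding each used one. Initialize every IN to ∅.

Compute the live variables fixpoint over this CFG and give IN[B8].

Fixpoint table:
  B0:   IN={b, c, e}   OUT={a, b, c, e}
  B1:   IN={a, b, c, e}   OUT={a, b, c}
  B2:   IN={a, b, c}   OUT={a, b, c, d}
  B3:   IN={a, b, c, d}   OUT={a, b, c, d}
  B4:   IN={a, b, c, d}   OUT={a, c, d, f}
  B5:   IN={a, c, d, f}   OUT={a, c, f}
  B6:   IN={a, c, f}   OUT={a, c, e, f}
  B7:   IN={a, c, e, f}   OUT={a, c, d, f}
  B8:   IN={c, d}   OUT={d}
  B9:   IN={d}   OUT={}

Merge at B8: OUT[B8] = IN[B9] = {d}
Applying B8's transfer function to that OUT value gives IN[B8] (row B8 above).

Answer: {c, d}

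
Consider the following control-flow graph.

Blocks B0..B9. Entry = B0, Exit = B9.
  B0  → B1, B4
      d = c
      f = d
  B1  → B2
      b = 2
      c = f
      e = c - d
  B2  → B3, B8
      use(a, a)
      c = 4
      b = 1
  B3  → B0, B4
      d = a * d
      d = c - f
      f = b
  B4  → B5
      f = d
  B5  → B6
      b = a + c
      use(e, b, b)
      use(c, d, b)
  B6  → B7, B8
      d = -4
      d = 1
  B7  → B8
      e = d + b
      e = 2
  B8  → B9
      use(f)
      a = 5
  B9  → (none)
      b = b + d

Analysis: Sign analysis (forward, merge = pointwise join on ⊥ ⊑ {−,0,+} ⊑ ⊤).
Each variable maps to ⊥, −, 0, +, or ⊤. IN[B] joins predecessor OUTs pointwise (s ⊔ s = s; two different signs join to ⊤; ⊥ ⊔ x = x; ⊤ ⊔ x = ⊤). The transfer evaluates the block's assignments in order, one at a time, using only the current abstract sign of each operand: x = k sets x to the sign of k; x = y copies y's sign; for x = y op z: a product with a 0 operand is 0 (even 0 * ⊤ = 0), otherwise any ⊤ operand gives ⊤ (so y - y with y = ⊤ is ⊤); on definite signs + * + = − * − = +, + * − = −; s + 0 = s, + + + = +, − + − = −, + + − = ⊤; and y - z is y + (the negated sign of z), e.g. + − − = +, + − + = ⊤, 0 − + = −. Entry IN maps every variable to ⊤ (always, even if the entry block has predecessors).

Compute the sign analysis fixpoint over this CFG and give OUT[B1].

Answer: {a: ⊤, b: +, c: ⊤, d: ⊤, e: ⊤, f: ⊤}

Derivation:
Per-block solution:
  B0:   IN=(all ⊤)   OUT=(all ⊤)
  B1:   IN=(all ⊤)   OUT={b:+; rest ⊤}
  B2:   IN={b:+; rest ⊤}   OUT={b:+, c:+; rest ⊤}
  B3:   IN={b:+, c:+; rest ⊤}   OUT={b:+, c:+, f:+; rest ⊤}
  B4:   IN=(all ⊤)   OUT=(all ⊤)
  B5:   IN=(all ⊤)   OUT=(all ⊤)
  B6:   IN=(all ⊤)   OUT={d:+; rest ⊤}
  B7:   IN={d:+; rest ⊤}   OUT={d:+, e:+; rest ⊤}
  B8:   IN=(all ⊤)   OUT={a:+; rest ⊤}
  B9:   IN={a:+; rest ⊤}   OUT={a:+; rest ⊤}

Merge at B1: IN[B1] = OUT[B0] = {a: ⊤, b: ⊤, c: ⊤, d: ⊤, e: ⊤, f: ⊤}
Applying B1's transfer function to that IN value gives OUT[B1] (row B1 above).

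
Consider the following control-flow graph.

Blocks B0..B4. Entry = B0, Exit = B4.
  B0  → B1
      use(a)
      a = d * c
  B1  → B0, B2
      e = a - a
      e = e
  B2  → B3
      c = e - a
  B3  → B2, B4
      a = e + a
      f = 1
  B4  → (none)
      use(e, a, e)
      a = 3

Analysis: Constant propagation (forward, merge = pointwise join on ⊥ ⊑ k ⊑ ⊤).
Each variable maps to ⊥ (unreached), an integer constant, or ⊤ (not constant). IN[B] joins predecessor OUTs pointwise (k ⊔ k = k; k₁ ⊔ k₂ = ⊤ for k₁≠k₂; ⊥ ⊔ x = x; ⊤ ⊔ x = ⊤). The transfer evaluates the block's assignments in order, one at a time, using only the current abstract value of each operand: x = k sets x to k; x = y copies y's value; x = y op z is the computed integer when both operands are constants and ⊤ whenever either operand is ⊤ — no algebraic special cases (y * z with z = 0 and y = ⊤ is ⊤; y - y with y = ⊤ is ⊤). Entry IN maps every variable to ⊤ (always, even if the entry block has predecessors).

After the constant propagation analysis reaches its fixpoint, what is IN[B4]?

Fixpoint table:
  B0:  IN=(all ⊤)  OUT=(all ⊤)
  B1:  IN=(all ⊤)  OUT=(all ⊤)
  B2:  IN=(all ⊤)  OUT=(all ⊤)
  B3:  IN=(all ⊤)  OUT={f:1; rest ⊤}
  B4:  IN={f:1; rest ⊤}  OUT={a:3, f:1; rest ⊤}

Merge at B4: IN[B4] = OUT[B3] = {a: ⊤, b: ⊤, c: ⊤, d: ⊤, e: ⊤, f: 1}

Answer: {a: ⊤, b: ⊤, c: ⊤, d: ⊤, e: ⊤, f: 1}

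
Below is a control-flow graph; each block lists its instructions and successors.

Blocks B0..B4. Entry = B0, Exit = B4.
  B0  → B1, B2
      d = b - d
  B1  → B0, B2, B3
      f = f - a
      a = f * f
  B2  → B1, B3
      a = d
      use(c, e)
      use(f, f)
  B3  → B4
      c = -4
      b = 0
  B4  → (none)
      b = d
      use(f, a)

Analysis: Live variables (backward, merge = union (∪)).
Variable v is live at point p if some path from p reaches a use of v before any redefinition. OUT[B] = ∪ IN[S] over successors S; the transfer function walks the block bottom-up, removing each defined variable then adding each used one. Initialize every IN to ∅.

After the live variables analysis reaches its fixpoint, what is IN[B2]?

Per-block solution:
  B0: | IN={a, b, c, d, e, f} | OUT={a, b, c, d, e, f}
  B1: | IN={a, b, c, d, e, f} | OUT={a, b, c, d, e, f}
  B2: | IN={b, c, d, e, f} | OUT={a, b, c, d, e, f}
  B3: | IN={a, d, f} | OUT={a, d, f}
  B4: | IN={a, d, f} | OUT={}

Merge at B2: OUT[B2] = IN[B1] ⊔ IN[B3] = {a, b, c, d, e, f}
Applying B2's transfer function to that OUT value gives IN[B2] (row B2 above).

Answer: {b, c, d, e, f}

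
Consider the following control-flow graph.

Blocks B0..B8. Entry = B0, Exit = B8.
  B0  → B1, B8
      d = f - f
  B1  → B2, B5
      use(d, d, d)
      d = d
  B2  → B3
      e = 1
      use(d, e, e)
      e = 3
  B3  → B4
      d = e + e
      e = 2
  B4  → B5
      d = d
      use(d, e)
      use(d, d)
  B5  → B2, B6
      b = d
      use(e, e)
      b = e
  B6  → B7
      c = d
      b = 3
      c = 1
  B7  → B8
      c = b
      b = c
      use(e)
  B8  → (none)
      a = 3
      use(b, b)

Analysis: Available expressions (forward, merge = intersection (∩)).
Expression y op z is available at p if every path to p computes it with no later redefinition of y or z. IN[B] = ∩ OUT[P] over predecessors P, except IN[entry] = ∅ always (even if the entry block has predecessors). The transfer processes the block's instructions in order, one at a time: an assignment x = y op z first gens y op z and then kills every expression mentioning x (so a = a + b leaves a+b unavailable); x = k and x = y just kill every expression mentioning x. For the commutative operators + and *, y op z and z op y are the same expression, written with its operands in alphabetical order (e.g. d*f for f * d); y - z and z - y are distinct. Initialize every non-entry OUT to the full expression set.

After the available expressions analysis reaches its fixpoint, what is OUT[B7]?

Answer: {f-f}

Derivation:
Fixpoint table:
  B0:  IN={}  OUT={f-f}
  B1:  IN={f-f}  OUT={f-f}
  B2:  IN={f-f}  OUT={f-f}
  B3:  IN={f-f}  OUT={f-f}
  B4:  IN={f-f}  OUT={f-f}
  B5:  IN={f-f}  OUT={f-f}
  B6:  IN={f-f}  OUT={f-f}
  B7:  IN={f-f}  OUT={f-f}
  B8:  IN={f-f}  OUT={f-f}

Merge at B7: IN[B7] = OUT[B6] = {f-f}
Applying B7's transfer function to that IN value gives OUT[B7] (row B7 above).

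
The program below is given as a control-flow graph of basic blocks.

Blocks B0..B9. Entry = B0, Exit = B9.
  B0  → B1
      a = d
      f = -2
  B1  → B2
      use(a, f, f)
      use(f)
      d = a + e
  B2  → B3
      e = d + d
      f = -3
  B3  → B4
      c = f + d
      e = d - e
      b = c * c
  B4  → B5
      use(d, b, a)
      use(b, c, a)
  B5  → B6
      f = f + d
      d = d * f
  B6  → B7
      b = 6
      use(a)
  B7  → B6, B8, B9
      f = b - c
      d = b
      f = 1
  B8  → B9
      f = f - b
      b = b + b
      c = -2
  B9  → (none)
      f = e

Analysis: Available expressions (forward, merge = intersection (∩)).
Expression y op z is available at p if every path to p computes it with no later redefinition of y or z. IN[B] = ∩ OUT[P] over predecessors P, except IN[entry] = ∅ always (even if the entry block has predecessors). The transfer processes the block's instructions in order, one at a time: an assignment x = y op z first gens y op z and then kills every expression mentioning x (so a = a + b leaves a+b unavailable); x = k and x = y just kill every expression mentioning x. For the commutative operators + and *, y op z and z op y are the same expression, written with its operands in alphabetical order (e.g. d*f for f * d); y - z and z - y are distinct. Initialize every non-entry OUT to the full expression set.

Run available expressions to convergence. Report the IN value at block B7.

Converged values:
  B0:   IN={}   OUT={}
  B1:   IN={}   OUT={a+e}
  B2:   IN={a+e}   OUT={d+d}
  B3:   IN={d+d}   OUT={c*c, d+d, d+f}
  B4:   IN={c*c, d+d, d+f}   OUT={c*c, d+d, d+f}
  B5:   IN={c*c, d+d, d+f}   OUT={c*c}
  B6:   IN={c*c}   OUT={c*c}
  B7:   IN={c*c}   OUT={b-c, c*c}
  B8:   IN={b-c, c*c}   OUT={}
  B9:   IN={}   OUT={}

Merge at B7: IN[B7] = OUT[B6] = {c*c}

Answer: {c*c}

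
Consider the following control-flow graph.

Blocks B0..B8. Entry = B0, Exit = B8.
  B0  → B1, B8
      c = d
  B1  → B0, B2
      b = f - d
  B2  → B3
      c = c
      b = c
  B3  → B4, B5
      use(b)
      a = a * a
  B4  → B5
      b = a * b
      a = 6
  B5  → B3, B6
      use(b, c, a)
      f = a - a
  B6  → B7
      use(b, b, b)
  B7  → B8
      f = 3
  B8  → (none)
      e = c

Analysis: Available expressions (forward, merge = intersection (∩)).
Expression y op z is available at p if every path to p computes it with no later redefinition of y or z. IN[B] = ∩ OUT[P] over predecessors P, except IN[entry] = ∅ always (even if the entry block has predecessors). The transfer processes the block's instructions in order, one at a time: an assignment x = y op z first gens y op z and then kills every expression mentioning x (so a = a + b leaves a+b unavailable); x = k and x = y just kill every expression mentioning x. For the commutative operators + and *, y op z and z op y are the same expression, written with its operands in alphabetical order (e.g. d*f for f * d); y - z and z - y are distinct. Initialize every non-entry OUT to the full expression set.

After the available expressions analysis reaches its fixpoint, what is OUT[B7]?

Answer: {a-a}

Working:
Fixpoint table:
  B0: | IN={} | OUT={}
  B1: | IN={} | OUT={f-d}
  B2: | IN={f-d} | OUT={f-d}
  B3: | IN={} | OUT={}
  B4: | IN={} | OUT={}
  B5: | IN={} | OUT={a-a}
  B6: | IN={a-a} | OUT={a-a}
  B7: | IN={a-a} | OUT={a-a}
  B8: | IN={} | OUT={}

Merge at B7: IN[B7] = OUT[B6] = {a-a}
Applying B7's transfer function to that IN value gives OUT[B7] (row B7 above).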